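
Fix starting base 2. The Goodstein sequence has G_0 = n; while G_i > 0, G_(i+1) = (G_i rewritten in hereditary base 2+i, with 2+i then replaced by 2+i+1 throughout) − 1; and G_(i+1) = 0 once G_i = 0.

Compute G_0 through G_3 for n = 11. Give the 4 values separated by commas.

step 0: 11 = 2^(2 + 1) + 2 + 1; sub 3 for 2: 3^(3 + 1) + 3 + 1; = 85; G_1 = 85−1 = 84
step 1: 84 = 3^(3 + 1) + 3; sub 4 for 3: 4^(4 + 1) + 4; = 1028; G_2 = 1028−1 = 1027
step 2: 1027 = 4^(4 + 1) + 3; sub 5 for 4: 5^(5 + 1) + 3; = 15628; G_3 = 15628−1 = 15627

11, 84, 1027, 15627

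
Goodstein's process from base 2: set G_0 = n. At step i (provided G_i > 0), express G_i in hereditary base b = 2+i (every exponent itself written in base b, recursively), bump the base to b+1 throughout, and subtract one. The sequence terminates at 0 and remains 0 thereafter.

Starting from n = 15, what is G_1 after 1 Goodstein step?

111

G_0 = 15. HB_2(15) = 2^(2 + 1) + 2^2 + 2 + 1. Bump = 112. G_1 = 111.
G_1 = 111. HB_3(111) = 3^(3 + 1) + 3^3 + 3. Bump = 1284. G_2 = 1283.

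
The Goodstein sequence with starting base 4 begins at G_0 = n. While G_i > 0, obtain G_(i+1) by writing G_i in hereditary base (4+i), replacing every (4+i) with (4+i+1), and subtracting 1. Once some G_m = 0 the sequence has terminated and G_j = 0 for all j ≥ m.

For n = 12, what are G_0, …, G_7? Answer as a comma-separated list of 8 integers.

12, 14, 15, 16, 17, 18, 19, 19

[0] 12 ≡ 3·4 (base 4). Lift 5: 15. −1: 14.
[1] 14 ≡ 2·5 + 4 (base 5). Lift 6: 16. −1: 15.
[2] 15 ≡ 2·6 + 3 (base 6). Lift 7: 17. −1: 16.
[3] 16 ≡ 2·7 + 2 (base 7). Lift 8: 18. −1: 17.
[4] 17 ≡ 2·8 + 1 (base 8). Lift 9: 19. −1: 18.
[5] 18 ≡ 2·9 (base 9). Lift 10: 20. −1: 19.
[6] 19 ≡ 10 + 9 (base 10). Lift 11: 20. −1: 19.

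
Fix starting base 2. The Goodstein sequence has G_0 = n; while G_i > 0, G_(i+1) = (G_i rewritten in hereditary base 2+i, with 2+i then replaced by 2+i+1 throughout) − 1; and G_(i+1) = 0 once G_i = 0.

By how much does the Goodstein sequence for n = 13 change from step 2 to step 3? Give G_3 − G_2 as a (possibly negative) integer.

base 2: 13 = 2^(2 + 1) + 2^2 + 1; at 3: 3^(3 + 1) + 3^3 + 1 = 109; next = 108
base 3: 108 = 3^(3 + 1) + 3^3; at 4: 4^(4 + 1) + 4^4 = 1280; next = 1279
base 4: 1279 = 4^(4 + 1) + 3·4^3 + 3·4^2 + 3·4 + 3; at 5: 5^(5 + 1) + 3·5^3 + 3·5^2 + 3·5 + 3 = 16093; next = 16092

14813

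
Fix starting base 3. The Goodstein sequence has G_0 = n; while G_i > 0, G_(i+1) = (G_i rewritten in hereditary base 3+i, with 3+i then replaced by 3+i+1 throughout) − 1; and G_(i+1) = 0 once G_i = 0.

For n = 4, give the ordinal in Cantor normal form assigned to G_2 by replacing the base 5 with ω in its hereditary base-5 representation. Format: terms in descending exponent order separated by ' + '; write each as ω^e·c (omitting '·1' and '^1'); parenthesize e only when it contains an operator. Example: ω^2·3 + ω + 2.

base 3: 4 = 3 + 1; at 4: 4 + 1 = 5; next = 4
base 4: 4 = 4; at 5: 5 = 5; next = 4
base 5: 4 = 4; at 6: 4 = 4; next = 3

4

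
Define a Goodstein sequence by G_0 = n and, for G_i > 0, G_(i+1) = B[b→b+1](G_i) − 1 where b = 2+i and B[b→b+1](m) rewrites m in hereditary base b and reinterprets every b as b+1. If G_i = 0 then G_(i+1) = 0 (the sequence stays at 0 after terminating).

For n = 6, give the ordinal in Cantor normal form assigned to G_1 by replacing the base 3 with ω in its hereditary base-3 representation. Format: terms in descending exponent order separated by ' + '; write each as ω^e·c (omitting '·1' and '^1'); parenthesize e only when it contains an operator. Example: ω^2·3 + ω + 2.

G_0=6  [base 2] 2^2 + 2  →[2↦3]→  3^3 + 3 = 30  −1 ⇒ G_1=29
G_1=29  [base 3] 3^3 + 2  →[3↦4]→  4^4 + 2 = 258  −1 ⇒ G_2=257

ω^ω + 2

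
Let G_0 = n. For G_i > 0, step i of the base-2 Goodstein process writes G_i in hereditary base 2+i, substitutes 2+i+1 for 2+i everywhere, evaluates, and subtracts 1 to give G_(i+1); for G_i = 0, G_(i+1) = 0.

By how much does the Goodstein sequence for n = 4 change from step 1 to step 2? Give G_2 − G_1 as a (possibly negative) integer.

15

G_0=4  [base 2] 2^2  →[2↦3]→  3^3 = 27  −1 ⇒ G_1=26
G_1=26  [base 3] 2·3^2 + 2·3 + 2  →[3↦4]→  2·4^2 + 2·4 + 2 = 42  −1 ⇒ G_2=41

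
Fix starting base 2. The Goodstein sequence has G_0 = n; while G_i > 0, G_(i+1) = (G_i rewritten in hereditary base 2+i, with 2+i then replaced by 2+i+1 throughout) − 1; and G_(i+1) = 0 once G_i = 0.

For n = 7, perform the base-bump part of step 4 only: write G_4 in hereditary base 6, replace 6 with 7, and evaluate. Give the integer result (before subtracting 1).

step 0: 7 = 2^2 + 2 + 1; sub 3 for 2: 3^3 + 3 + 1; = 31; G_1 = 31−1 = 30
step 1: 30 = 3^3 + 3; sub 4 for 3: 4^4 + 4; = 260; G_2 = 260−1 = 259
step 2: 259 = 4^4 + 3; sub 5 for 4: 5^5 + 3; = 3128; G_3 = 3128−1 = 3127
step 3: 3127 = 5^5 + 2; sub 6 for 5: 6^6 + 2; = 46658; G_4 = 46658−1 = 46657
step 4: 46657 = 6^6 + 1; sub 7 for 6: 7^7 + 1; = 823544; G_5 = 823544−1 = 823543

823544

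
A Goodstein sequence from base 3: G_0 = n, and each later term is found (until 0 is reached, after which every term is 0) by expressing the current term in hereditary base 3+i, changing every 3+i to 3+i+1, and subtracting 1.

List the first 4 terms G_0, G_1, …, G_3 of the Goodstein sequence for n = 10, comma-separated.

step 0: 10 = 3^2 + 1; sub 4 for 3: 4^2 + 1; = 17; G_1 = 17−1 = 16
step 1: 16 = 4^2; sub 5 for 4: 5^2; = 25; G_2 = 25−1 = 24
step 2: 24 = 4·5 + 4; sub 6 for 5: 4·6 + 4; = 28; G_3 = 28−1 = 27

10, 16, 24, 27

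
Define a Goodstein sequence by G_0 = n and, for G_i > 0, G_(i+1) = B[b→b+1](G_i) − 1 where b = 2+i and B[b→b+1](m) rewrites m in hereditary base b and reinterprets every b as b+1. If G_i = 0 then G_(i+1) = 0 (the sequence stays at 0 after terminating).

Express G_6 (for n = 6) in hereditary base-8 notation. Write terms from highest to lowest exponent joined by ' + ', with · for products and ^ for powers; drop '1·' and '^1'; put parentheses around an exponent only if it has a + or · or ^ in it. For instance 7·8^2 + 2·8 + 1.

5·8^5 + 5·8^4 + 5·8^3 + 5·8^2 + 5·8 + 3

i=0: 6 = 2^2 + 2 (b=2); 2→3: 3^3 + 3 = 30; 30−1 = 29
i=1: 29 = 3^3 + 2 (b=3); 3→4: 4^4 + 2 = 258; 258−1 = 257
i=2: 257 = 4^4 + 1 (b=4); 4→5: 5^5 + 1 = 3126; 3126−1 = 3125
i=3: 3125 = 5^5 (b=5); 5→6: 6^6 = 46656; 46656−1 = 46655
i=4: 46655 = 5·6^5 + 5·6^4 + 5·6^3 + 5·6^2 + 5·6 + 5 (b=6); 6→7: 5·7^5 + 5·7^4 + 5·7^3 + 5·7^2 + 5·7 + 5 = 98040; 98040−1 = 98039
i=5: 98039 = 5·7^5 + 5·7^4 + 5·7^3 + 5·7^2 + 5·7 + 4 (b=7); 7→8: 5·8^5 + 5·8^4 + 5·8^3 + 5·8^2 + 5·8 + 4 = 187244; 187244−1 = 187243
i=6: 187243 = 5·8^5 + 5·8^4 + 5·8^3 + 5·8^2 + 5·8 + 3 (b=8); 8→9: 5·9^5 + 5·9^4 + 5·9^3 + 5·9^2 + 5·9 + 3 = 332148; 332148−1 = 332147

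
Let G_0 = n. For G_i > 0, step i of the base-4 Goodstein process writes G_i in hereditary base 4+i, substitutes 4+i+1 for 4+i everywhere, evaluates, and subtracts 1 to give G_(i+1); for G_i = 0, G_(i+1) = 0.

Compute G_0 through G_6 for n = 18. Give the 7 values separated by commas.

i=0: 18 = 4^2 + 2 (b=4); 4→5: 5^2 + 2 = 27; 27−1 = 26
i=1: 26 = 5^2 + 1 (b=5); 5→6: 6^2 + 1 = 37; 37−1 = 36
i=2: 36 = 6^2 (b=6); 6→7: 7^2 = 49; 49−1 = 48
i=3: 48 = 6·7 + 6 (b=7); 7→8: 6·8 + 6 = 54; 54−1 = 53
i=4: 53 = 6·8 + 5 (b=8); 8→9: 6·9 + 5 = 59; 59−1 = 58
i=5: 58 = 6·9 + 4 (b=9); 9→10: 6·10 + 4 = 64; 64−1 = 63

18, 26, 36, 48, 53, 58, 63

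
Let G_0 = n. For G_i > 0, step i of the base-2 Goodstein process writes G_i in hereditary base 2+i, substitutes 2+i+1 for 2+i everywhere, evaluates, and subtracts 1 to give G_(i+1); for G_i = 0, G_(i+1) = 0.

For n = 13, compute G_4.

step 0: 13 = 2^(2 + 1) + 2^2 + 1; sub 3 for 2: 3^(3 + 1) + 3^3 + 1; = 109; G_1 = 109−1 = 108
step 1: 108 = 3^(3 + 1) + 3^3; sub 4 for 3: 4^(4 + 1) + 4^4; = 1280; G_2 = 1280−1 = 1279
step 2: 1279 = 4^(4 + 1) + 3·4^3 + 3·4^2 + 3·4 + 3; sub 5 for 4: 5^(5 + 1) + 3·5^3 + 3·5^2 + 3·5 + 3; = 16093; G_3 = 16093−1 = 16092
step 3: 16092 = 5^(5 + 1) + 3·5^3 + 3·5^2 + 3·5 + 2; sub 6 for 5: 6^(6 + 1) + 3·6^3 + 3·6^2 + 3·6 + 2; = 280712; G_4 = 280712−1 = 280711
step 4: 280711 = 6^(6 + 1) + 3·6^3 + 3·6^2 + 3·6 + 1; sub 7 for 6: 7^(7 + 1) + 3·7^3 + 3·7^2 + 3·7 + 1; = 5765999; G_5 = 5765999−1 = 5765998

280711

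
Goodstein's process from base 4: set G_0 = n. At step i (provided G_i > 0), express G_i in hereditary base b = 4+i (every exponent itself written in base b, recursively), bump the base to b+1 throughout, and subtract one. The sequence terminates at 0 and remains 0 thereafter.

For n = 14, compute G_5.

G_0=14  [base 4] 3·4 + 2  →[4↦5]→  3·5 + 2 = 17  −1 ⇒ G_1=16
G_1=16  [base 5] 3·5 + 1  →[5↦6]→  3·6 + 1 = 19  −1 ⇒ G_2=18
G_2=18  [base 6] 3·6  →[6↦7]→  3·7 = 21  −1 ⇒ G_3=20
G_3=20  [base 7] 2·7 + 6  →[7↦8]→  2·8 + 6 = 22  −1 ⇒ G_4=21
G_4=21  [base 8] 2·8 + 5  →[8↦9]→  2·9 + 5 = 23  −1 ⇒ G_5=22
G_5=22  [base 9] 2·9 + 4  →[9↦10]→  2·10 + 4 = 24  −1 ⇒ G_6=23

22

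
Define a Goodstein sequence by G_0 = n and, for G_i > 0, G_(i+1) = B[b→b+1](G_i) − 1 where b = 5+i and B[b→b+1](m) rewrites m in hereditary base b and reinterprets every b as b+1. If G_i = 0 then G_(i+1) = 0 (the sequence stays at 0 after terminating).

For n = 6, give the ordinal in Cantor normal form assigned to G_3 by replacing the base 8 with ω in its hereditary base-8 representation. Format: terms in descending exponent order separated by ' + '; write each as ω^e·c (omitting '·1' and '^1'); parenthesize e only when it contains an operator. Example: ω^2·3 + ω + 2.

5

(0) 6|_5 = 5 + 1 ↦ 6 + 1|_6 = 7 ⇒ 6
(1) 6|_6 = 6 ↦ 7|_7 = 7 ⇒ 6
(2) 6|_7 = 6 ↦ 6|_8 = 6 ⇒ 5
(3) 5|_8 = 5 ↦ 5|_9 = 5 ⇒ 4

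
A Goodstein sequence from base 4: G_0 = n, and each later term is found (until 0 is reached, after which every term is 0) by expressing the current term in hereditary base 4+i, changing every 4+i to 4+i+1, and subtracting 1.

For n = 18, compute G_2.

36

18 —HB4→ 4^2 + 2 —bump→ 5^2 + 2 = 27 —(−1)→ 26
26 —HB5→ 5^2 + 1 —bump→ 6^2 + 1 = 37 —(−1)→ 36
36 —HB6→ 6^2 —bump→ 7^2 = 49 —(−1)→ 48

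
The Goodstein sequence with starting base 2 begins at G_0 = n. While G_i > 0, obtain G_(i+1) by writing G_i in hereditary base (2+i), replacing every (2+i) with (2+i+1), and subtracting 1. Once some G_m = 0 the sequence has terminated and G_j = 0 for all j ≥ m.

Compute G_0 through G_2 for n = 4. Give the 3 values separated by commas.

4, 26, 41

(0) 4|_2 = 2^2 ↦ 3^3|_3 = 27 ⇒ 26
(1) 26|_3 = 2·3^2 + 2·3 + 2 ↦ 2·4^2 + 2·4 + 2|_4 = 42 ⇒ 41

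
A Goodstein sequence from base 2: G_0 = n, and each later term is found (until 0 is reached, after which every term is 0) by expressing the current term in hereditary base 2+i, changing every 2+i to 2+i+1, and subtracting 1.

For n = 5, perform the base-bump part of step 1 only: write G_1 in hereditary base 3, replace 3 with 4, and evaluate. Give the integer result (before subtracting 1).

i=0: 5 = 2^2 + 1 (b=2); 2→3: 3^3 + 1 = 28; 28−1 = 27
i=1: 27 = 3^3 (b=3); 3→4: 4^4 = 256; 256−1 = 255

256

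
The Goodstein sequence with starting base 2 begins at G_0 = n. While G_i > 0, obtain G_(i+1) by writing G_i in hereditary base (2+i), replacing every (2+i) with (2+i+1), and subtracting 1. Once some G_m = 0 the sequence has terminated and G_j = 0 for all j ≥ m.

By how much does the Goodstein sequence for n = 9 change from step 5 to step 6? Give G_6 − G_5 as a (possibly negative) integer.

(0) 9|_2 = 2^(2 + 1) + 1 ↦ 3^(3 + 1) + 1|_3 = 82 ⇒ 81
(1) 81|_3 = 3^(3 + 1) ↦ 4^(4 + 1)|_4 = 1024 ⇒ 1023
(2) 1023|_4 = 3·4^4 + 3·4^3 + 3·4^2 + 3·4 + 3 ↦ 3·5^5 + 3·5^3 + 3·5^2 + 3·5 + 3|_5 = 9843 ⇒ 9842
(3) 9842|_5 = 3·5^5 + 3·5^3 + 3·5^2 + 3·5 + 2 ↦ 3·6^6 + 3·6^3 + 3·6^2 + 3·6 + 2|_6 = 140744 ⇒ 140743
(4) 140743|_6 = 3·6^6 + 3·6^3 + 3·6^2 + 3·6 + 1 ↦ 3·7^7 + 3·7^3 + 3·7^2 + 3·7 + 1|_7 = 2471827 ⇒ 2471826
(5) 2471826|_7 = 3·7^7 + 3·7^3 + 3·7^2 + 3·7 ↦ 3·8^8 + 3·8^3 + 3·8^2 + 3·8|_8 = 50333400 ⇒ 50333399

47861573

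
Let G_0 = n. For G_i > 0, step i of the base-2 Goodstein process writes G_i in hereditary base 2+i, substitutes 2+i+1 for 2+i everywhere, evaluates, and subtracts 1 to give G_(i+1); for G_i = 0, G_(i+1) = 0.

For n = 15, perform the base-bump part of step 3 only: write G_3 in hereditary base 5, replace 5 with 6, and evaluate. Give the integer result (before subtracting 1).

326594

15 —HB2→ 2^(2 + 1) + 2^2 + 2 + 1 —bump→ 3^(3 + 1) + 3^3 + 3 + 1 = 112 —(−1)→ 111
111 —HB3→ 3^(3 + 1) + 3^3 + 3 —bump→ 4^(4 + 1) + 4^4 + 4 = 1284 —(−1)→ 1283
1283 —HB4→ 4^(4 + 1) + 4^4 + 3 —bump→ 5^(5 + 1) + 5^5 + 3 = 18753 —(−1)→ 18752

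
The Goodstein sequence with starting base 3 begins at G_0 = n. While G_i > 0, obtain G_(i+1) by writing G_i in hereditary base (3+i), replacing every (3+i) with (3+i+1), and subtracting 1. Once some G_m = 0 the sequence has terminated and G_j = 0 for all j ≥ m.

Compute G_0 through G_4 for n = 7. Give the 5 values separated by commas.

7, 8, 9, 9, 9

G_0=7  [base 3] 2·3 + 1  →[3↦4]→  2·4 + 1 = 9  −1 ⇒ G_1=8
G_1=8  [base 4] 2·4  →[4↦5]→  2·5 = 10  −1 ⇒ G_2=9
G_2=9  [base 5] 5 + 4  →[5↦6]→  6 + 4 = 10  −1 ⇒ G_3=9
G_3=9  [base 6] 6 + 3  →[6↦7]→  7 + 3 = 10  −1 ⇒ G_4=9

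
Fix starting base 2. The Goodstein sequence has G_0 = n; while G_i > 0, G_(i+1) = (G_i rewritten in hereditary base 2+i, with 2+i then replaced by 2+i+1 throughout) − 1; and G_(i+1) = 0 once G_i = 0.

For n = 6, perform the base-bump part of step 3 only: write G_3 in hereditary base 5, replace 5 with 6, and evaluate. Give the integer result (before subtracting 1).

46656

G_0 = 6. HB_2(6) = 2^2 + 2. Bump = 30. G_1 = 29.
G_1 = 29. HB_3(29) = 3^3 + 2. Bump = 258. G_2 = 257.
G_2 = 257. HB_4(257) = 4^4 + 1. Bump = 3126. G_3 = 3125.
G_3 = 3125. HB_5(3125) = 5^5. Bump = 46656. G_4 = 46655.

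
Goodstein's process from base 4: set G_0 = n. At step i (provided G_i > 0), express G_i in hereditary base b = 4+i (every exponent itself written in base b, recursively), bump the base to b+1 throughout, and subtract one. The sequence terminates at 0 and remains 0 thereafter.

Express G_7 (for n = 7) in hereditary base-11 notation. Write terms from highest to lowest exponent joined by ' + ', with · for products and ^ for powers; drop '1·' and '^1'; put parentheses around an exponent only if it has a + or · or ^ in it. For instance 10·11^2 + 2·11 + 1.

4

base 4: 7 = 4 + 3; at 5: 5 + 3 = 8; next = 7
base 5: 7 = 5 + 2; at 6: 6 + 2 = 8; next = 7
base 6: 7 = 6 + 1; at 7: 7 + 1 = 8; next = 7
base 7: 7 = 7; at 8: 8 = 8; next = 7
base 8: 7 = 7; at 9: 7 = 7; next = 6
base 9: 6 = 6; at 10: 6 = 6; next = 5
base 10: 5 = 5; at 11: 5 = 5; next = 4
base 11: 4 = 4; at 12: 4 = 4; next = 3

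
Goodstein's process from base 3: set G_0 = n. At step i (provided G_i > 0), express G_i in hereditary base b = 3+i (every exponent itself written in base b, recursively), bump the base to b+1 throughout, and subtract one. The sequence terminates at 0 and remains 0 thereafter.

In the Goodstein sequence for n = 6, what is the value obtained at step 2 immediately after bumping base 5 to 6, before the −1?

8

[0] 6 ≡ 2·3 (base 3). Lift 4: 8. −1: 7.
[1] 7 ≡ 4 + 3 (base 4). Lift 5: 8. −1: 7.
[2] 7 ≡ 5 + 2 (base 5). Lift 6: 8. −1: 7.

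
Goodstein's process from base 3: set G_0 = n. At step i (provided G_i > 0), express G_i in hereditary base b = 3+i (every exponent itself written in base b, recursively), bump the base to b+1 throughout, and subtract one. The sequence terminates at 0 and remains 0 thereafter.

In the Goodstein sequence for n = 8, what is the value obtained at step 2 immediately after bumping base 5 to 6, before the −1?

12

[0] 8 ≡ 2·3 + 2 (base 3). Lift 4: 10. −1: 9.
[1] 9 ≡ 2·4 + 1 (base 4). Lift 5: 11. −1: 10.
[2] 10 ≡ 2·5 (base 5). Lift 6: 12. −1: 11.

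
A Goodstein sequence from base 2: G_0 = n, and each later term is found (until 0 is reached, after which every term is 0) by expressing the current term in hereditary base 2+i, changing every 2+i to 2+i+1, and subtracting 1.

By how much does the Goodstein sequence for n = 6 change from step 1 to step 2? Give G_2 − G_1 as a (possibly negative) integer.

G_0 = 6. HB_2(6) = 2^2 + 2. Bump = 30. G_1 = 29.
G_1 = 29. HB_3(29) = 3^3 + 2. Bump = 258. G_2 = 257.

228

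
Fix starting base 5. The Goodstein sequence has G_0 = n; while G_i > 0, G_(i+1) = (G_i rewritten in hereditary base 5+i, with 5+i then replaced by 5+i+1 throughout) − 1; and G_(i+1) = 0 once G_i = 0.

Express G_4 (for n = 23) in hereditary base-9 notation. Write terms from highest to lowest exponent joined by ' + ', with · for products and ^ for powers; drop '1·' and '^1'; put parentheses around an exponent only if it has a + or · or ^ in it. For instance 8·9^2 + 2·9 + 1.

3·9 + 8

[0] 23 ≡ 4·5 + 3 (base 5). Lift 6: 27. −1: 26.
[1] 26 ≡ 4·6 + 2 (base 6). Lift 7: 30. −1: 29.
[2] 29 ≡ 4·7 + 1 (base 7). Lift 8: 33. −1: 32.
[3] 32 ≡ 4·8 (base 8). Lift 9: 36. −1: 35.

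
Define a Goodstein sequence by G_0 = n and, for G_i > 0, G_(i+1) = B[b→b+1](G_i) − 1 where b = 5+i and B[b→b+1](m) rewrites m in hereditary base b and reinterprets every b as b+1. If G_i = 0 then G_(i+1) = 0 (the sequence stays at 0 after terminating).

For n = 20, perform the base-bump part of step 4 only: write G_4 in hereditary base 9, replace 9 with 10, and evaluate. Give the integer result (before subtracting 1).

[0] 20 ≡ 4·5 (base 5). Lift 6: 24. −1: 23.
[1] 23 ≡ 3·6 + 5 (base 6). Lift 7: 26. −1: 25.
[2] 25 ≡ 3·7 + 4 (base 7). Lift 8: 28. −1: 27.
[3] 27 ≡ 3·8 + 3 (base 8). Lift 9: 30. −1: 29.

32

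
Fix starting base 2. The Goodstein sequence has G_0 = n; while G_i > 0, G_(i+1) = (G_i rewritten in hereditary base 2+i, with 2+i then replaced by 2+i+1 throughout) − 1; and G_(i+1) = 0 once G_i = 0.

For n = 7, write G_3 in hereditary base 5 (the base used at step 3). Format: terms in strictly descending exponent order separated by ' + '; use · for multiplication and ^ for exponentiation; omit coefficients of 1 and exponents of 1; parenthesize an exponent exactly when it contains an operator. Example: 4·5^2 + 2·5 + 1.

i=0: 7 = 2^2 + 2 + 1 (b=2); 2→3: 3^3 + 3 + 1 = 31; 31−1 = 30
i=1: 30 = 3^3 + 3 (b=3); 3→4: 4^4 + 4 = 260; 260−1 = 259
i=2: 259 = 4^4 + 3 (b=4); 4→5: 5^5 + 3 = 3128; 3128−1 = 3127
i=3: 3127 = 5^5 + 2 (b=5); 5→6: 6^6 + 2 = 46658; 46658−1 = 46657

5^5 + 2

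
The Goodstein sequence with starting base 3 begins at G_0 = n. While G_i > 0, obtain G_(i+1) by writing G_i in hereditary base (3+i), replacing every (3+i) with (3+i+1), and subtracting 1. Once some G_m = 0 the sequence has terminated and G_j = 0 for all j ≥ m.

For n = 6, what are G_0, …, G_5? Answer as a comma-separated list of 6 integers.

6 —HB3→ 2·3 —bump→ 2·4 = 8 —(−1)→ 7
7 —HB4→ 4 + 3 —bump→ 5 + 3 = 8 —(−1)→ 7
7 —HB5→ 5 + 2 —bump→ 6 + 2 = 8 —(−1)→ 7
7 —HB6→ 6 + 1 —bump→ 7 + 1 = 8 —(−1)→ 7
7 —HB7→ 7 —bump→ 8 = 8 —(−1)→ 7

6, 7, 7, 7, 7, 7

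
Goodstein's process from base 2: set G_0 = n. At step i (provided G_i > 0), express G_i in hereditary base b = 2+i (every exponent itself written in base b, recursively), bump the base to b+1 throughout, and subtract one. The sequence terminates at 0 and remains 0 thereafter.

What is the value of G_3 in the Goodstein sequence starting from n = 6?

3125

[0] 6 ≡ 2^2 + 2 (base 2). Lift 3: 30. −1: 29.
[1] 29 ≡ 3^3 + 2 (base 3). Lift 4: 258. −1: 257.
[2] 257 ≡ 4^4 + 1 (base 4). Lift 5: 3126. −1: 3125.
[3] 3125 ≡ 5^5 (base 5). Lift 6: 46656. −1: 46655.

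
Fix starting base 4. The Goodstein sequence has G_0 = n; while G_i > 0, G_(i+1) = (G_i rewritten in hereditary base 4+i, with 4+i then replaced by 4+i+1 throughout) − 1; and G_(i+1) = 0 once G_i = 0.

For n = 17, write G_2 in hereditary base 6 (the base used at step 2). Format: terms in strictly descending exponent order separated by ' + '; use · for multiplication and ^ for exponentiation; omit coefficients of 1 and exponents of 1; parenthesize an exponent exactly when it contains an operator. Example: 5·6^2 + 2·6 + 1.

5·6 + 5

step 0: 17 = 4^2 + 1; sub 5 for 4: 5^2 + 1; = 26; G_1 = 26−1 = 25
step 1: 25 = 5^2; sub 6 for 5: 6^2; = 36; G_2 = 36−1 = 35
step 2: 35 = 5·6 + 5; sub 7 for 6: 5·7 + 5; = 40; G_3 = 40−1 = 39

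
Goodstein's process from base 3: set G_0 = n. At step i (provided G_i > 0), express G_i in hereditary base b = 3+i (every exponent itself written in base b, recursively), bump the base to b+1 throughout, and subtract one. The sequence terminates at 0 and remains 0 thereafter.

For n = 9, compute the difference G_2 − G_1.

i=0: 9 = 3^2 (b=3); 3→4: 4^2 = 16; 16−1 = 15
i=1: 15 = 3·4 + 3 (b=4); 4→5: 3·5 + 3 = 18; 18−1 = 17

2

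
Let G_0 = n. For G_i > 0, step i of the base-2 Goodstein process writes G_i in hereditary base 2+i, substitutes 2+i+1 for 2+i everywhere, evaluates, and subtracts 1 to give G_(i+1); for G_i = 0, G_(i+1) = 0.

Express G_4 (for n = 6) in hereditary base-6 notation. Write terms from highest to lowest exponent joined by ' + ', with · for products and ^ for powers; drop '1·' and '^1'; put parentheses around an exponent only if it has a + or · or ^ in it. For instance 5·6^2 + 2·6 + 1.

5·6^5 + 5·6^4 + 5·6^3 + 5·6^2 + 5·6 + 5

(0) 6|_2 = 2^2 + 2 ↦ 3^3 + 3|_3 = 30 ⇒ 29
(1) 29|_3 = 3^3 + 2 ↦ 4^4 + 2|_4 = 258 ⇒ 257
(2) 257|_4 = 4^4 + 1 ↦ 5^5 + 1|_5 = 3126 ⇒ 3125
(3) 3125|_5 = 5^5 ↦ 6^6|_6 = 46656 ⇒ 46655
(4) 46655|_6 = 5·6^5 + 5·6^4 + 5·6^3 + 5·6^2 + 5·6 + 5 ↦ 5·7^5 + 5·7^4 + 5·7^3 + 5·7^2 + 5·7 + 5|_7 = 98040 ⇒ 98039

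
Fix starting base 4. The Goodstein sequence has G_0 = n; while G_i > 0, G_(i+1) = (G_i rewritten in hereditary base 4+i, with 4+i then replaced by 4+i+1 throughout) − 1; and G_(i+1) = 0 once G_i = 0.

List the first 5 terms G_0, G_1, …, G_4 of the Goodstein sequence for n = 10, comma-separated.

10, 11, 12, 13, 13

G_0 = 10. HB_4(10) = 2·4 + 2. Bump = 12. G_1 = 11.
G_1 = 11. HB_5(11) = 2·5 + 1. Bump = 13. G_2 = 12.
G_2 = 12. HB_6(12) = 2·6. Bump = 14. G_3 = 13.
G_3 = 13. HB_7(13) = 7 + 6. Bump = 14. G_4 = 13.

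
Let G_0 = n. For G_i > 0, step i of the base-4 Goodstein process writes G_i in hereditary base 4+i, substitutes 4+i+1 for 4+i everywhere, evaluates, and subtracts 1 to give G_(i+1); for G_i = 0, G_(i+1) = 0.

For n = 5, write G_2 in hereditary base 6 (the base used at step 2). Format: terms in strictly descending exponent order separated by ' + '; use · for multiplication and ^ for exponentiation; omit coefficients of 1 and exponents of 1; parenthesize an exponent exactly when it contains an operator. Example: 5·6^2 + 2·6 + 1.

5

5 —HB4→ 4 + 1 —bump→ 5 + 1 = 6 —(−1)→ 5
5 —HB5→ 5 —bump→ 6 = 6 —(−1)→ 5
5 —HB6→ 5 —bump→ 5 = 5 —(−1)→ 4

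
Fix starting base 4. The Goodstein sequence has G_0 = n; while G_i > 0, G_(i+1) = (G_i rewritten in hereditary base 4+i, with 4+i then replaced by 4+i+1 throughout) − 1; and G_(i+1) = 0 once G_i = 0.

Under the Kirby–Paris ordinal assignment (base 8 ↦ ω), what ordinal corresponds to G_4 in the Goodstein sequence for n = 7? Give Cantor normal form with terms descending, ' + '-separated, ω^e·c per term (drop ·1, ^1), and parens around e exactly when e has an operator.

G_0 = 7. HB_4(7) = 4 + 3. Bump = 8. G_1 = 7.
G_1 = 7. HB_5(7) = 5 + 2. Bump = 8. G_2 = 7.
G_2 = 7. HB_6(7) = 6 + 1. Bump = 8. G_3 = 7.
G_3 = 7. HB_7(7) = 7. Bump = 8. G_4 = 7.
G_4 = 7. HB_8(7) = 7. Bump = 7. G_5 = 6.

7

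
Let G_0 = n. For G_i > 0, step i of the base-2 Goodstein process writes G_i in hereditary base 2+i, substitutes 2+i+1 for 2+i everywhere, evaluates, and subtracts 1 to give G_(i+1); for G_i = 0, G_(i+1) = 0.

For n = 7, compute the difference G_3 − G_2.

base 2: 7 = 2^2 + 2 + 1; at 3: 3^3 + 3 + 1 = 31; next = 30
base 3: 30 = 3^3 + 3; at 4: 4^4 + 4 = 260; next = 259
base 4: 259 = 4^4 + 3; at 5: 5^5 + 3 = 3128; next = 3127

2868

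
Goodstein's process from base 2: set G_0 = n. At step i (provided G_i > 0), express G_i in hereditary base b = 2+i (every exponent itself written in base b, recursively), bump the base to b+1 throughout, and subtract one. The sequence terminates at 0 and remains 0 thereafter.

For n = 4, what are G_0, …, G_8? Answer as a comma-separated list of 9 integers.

4, 26, 41, 60, 83, 109, 139, 173, 211

[0] 4 ≡ 2^2 (base 2). Lift 3: 27. −1: 26.
[1] 26 ≡ 2·3^2 + 2·3 + 2 (base 3). Lift 4: 42. −1: 41.
[2] 41 ≡ 2·4^2 + 2·4 + 1 (base 4). Lift 5: 61. −1: 60.
[3] 60 ≡ 2·5^2 + 2·5 (base 5). Lift 6: 84. −1: 83.
[4] 83 ≡ 2·6^2 + 6 + 5 (base 6). Lift 7: 110. −1: 109.
[5] 109 ≡ 2·7^2 + 7 + 4 (base 7). Lift 8: 140. −1: 139.
[6] 139 ≡ 2·8^2 + 8 + 3 (base 8). Lift 9: 174. −1: 173.
[7] 173 ≡ 2·9^2 + 9 + 2 (base 9). Lift 10: 212. −1: 211.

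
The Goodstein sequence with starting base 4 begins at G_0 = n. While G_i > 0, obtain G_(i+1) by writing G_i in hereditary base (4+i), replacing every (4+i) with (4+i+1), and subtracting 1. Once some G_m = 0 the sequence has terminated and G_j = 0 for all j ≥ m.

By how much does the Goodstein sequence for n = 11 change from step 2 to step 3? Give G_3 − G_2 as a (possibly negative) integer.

[0] 11 ≡ 2·4 + 3 (base 4). Lift 5: 13. −1: 12.
[1] 12 ≡ 2·5 + 2 (base 5). Lift 6: 14. −1: 13.
[2] 13 ≡ 2·6 + 1 (base 6). Lift 7: 15. −1: 14.

1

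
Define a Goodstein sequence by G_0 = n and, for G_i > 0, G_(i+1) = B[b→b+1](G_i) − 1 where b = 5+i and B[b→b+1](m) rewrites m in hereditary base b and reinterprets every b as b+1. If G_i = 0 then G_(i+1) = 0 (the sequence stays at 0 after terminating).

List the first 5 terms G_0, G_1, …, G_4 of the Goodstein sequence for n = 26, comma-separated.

[0] 26 ≡ 5^2 + 1 (base 5). Lift 6: 37. −1: 36.
[1] 36 ≡ 6^2 (base 6). Lift 7: 49. −1: 48.
[2] 48 ≡ 6·7 + 6 (base 7). Lift 8: 54. −1: 53.
[3] 53 ≡ 6·8 + 5 (base 8). Lift 9: 59. −1: 58.

26, 36, 48, 53, 58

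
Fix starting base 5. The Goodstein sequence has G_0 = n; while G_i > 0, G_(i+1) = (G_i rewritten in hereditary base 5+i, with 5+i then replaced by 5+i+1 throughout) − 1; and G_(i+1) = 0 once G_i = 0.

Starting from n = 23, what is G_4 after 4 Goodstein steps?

35

i=0: 23 = 4·5 + 3 (b=5); 5→6: 4·6 + 3 = 27; 27−1 = 26
i=1: 26 = 4·6 + 2 (b=6); 6→7: 4·7 + 2 = 30; 30−1 = 29
i=2: 29 = 4·7 + 1 (b=7); 7→8: 4·8 + 1 = 33; 33−1 = 32
i=3: 32 = 4·8 (b=8); 8→9: 4·9 = 36; 36−1 = 35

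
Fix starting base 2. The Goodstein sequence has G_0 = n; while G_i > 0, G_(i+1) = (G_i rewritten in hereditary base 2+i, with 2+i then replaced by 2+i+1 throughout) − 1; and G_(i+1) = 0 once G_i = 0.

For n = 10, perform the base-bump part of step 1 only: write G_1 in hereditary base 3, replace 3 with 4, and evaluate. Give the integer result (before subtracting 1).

1026

G_0 = 10. HB_2(10) = 2^(2 + 1) + 2. Bump = 84. G_1 = 83.
G_1 = 83. HB_3(83) = 3^(3 + 1) + 2. Bump = 1026. G_2 = 1025.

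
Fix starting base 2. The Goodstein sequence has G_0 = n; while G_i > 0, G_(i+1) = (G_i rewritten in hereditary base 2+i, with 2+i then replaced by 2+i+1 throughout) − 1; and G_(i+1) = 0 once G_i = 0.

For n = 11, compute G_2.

1027

i=0: 11 = 2^(2 + 1) + 2 + 1 (b=2); 2→3: 3^(3 + 1) + 3 + 1 = 85; 85−1 = 84
i=1: 84 = 3^(3 + 1) + 3 (b=3); 3→4: 4^(4 + 1) + 4 = 1028; 1028−1 = 1027
i=2: 1027 = 4^(4 + 1) + 3 (b=4); 4→5: 5^(5 + 1) + 3 = 15628; 15628−1 = 15627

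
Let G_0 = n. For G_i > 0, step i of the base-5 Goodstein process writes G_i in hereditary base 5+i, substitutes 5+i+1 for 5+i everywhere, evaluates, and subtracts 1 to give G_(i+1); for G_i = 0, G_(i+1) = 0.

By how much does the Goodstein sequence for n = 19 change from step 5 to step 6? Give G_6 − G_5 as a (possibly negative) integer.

base 5: 19 = 3·5 + 4; at 6: 3·6 + 4 = 22; next = 21
base 6: 21 = 3·6 + 3; at 7: 3·7 + 3 = 24; next = 23
base 7: 23 = 3·7 + 2; at 8: 3·8 + 2 = 26; next = 25
base 8: 25 = 3·8 + 1; at 9: 3·9 + 1 = 28; next = 27
base 9: 27 = 3·9; at 10: 3·10 = 30; next = 29
base 10: 29 = 2·10 + 9; at 11: 2·11 + 9 = 31; next = 30

1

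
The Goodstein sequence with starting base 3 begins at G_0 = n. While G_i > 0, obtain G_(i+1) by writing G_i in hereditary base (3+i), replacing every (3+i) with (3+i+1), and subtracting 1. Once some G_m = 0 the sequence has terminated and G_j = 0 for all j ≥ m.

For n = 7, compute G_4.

G_0=7  [base 3] 2·3 + 1  →[3↦4]→  2·4 + 1 = 9  −1 ⇒ G_1=8
G_1=8  [base 4] 2·4  →[4↦5]→  2·5 = 10  −1 ⇒ G_2=9
G_2=9  [base 5] 5 + 4  →[5↦6]→  6 + 4 = 10  −1 ⇒ G_3=9
G_3=9  [base 6] 6 + 3  →[6↦7]→  7 + 3 = 10  −1 ⇒ G_4=9
G_4=9  [base 7] 7 + 2  →[7↦8]→  8 + 2 = 10  −1 ⇒ G_5=9

9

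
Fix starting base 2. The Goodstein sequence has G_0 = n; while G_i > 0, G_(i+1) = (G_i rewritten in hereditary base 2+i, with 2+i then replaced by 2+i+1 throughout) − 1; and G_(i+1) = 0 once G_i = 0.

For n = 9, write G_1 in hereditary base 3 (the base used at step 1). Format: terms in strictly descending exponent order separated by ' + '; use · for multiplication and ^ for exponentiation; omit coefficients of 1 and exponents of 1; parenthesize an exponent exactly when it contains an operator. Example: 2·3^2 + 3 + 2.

9 —HB2→ 2^(2 + 1) + 1 —bump→ 3^(3 + 1) + 1 = 82 —(−1)→ 81
81 —HB3→ 3^(3 + 1) —bump→ 4^(4 + 1) = 1024 —(−1)→ 1023

3^(3 + 1)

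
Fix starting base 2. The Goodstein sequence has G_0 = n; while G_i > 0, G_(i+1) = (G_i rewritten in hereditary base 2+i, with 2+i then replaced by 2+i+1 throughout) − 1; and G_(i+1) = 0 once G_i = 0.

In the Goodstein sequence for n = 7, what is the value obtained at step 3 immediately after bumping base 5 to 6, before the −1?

46658

G_0 = 7. HB_2(7) = 2^2 + 2 + 1. Bump = 31. G_1 = 30.
G_1 = 30. HB_3(30) = 3^3 + 3. Bump = 260. G_2 = 259.
G_2 = 259. HB_4(259) = 4^4 + 3. Bump = 3128. G_3 = 3127.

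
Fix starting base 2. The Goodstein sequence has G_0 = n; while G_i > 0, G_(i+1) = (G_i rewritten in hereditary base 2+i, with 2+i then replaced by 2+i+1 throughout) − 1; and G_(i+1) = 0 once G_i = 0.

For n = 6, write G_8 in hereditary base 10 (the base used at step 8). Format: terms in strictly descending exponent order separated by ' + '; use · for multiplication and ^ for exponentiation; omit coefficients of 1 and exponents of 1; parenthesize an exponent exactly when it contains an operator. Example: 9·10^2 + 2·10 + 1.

G_0=6  [base 2] 2^2 + 2  →[2↦3]→  3^3 + 3 = 30  −1 ⇒ G_1=29
G_1=29  [base 3] 3^3 + 2  →[3↦4]→  4^4 + 2 = 258  −1 ⇒ G_2=257
G_2=257  [base 4] 4^4 + 1  →[4↦5]→  5^5 + 1 = 3126  −1 ⇒ G_3=3125
G_3=3125  [base 5] 5^5  →[5↦6]→  6^6 = 46656  −1 ⇒ G_4=46655
G_4=46655  [base 6] 5·6^5 + 5·6^4 + 5·6^3 + 5·6^2 + 5·6 + 5  →[6↦7]→  5·7^5 + 5·7^4 + 5·7^3 + 5·7^2 + 5·7 + 5 = 98040  −1 ⇒ G_5=98039
G_5=98039  [base 7] 5·7^5 + 5·7^4 + 5·7^3 + 5·7^2 + 5·7 + 4  →[7↦8]→  5·8^5 + 5·8^4 + 5·8^3 + 5·8^2 + 5·8 + 4 = 187244  −1 ⇒ G_6=187243
G_6=187243  [base 8] 5·8^5 + 5·8^4 + 5·8^3 + 5·8^2 + 5·8 + 3  →[8↦9]→  5·9^5 + 5·9^4 + 5·9^3 + 5·9^2 + 5·9 + 3 = 332148  −1 ⇒ G_7=332147
G_7=332147  [base 9] 5·9^5 + 5·9^4 + 5·9^3 + 5·9^2 + 5·9 + 2  →[9↦10]→  5·10^5 + 5·10^4 + 5·10^3 + 5·10^2 + 5·10 + 2 = 555552  −1 ⇒ G_8=555551

5·10^5 + 5·10^4 + 5·10^3 + 5·10^2 + 5·10 + 1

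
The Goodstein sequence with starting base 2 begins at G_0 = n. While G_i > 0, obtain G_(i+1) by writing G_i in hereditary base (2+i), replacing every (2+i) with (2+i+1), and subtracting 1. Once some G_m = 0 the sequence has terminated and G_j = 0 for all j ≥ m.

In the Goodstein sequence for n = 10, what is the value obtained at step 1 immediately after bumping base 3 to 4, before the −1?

1026

i=0: 10 = 2^(2 + 1) + 2 (b=2); 2→3: 3^(3 + 1) + 3 = 84; 84−1 = 83
i=1: 83 = 3^(3 + 1) + 2 (b=3); 3→4: 4^(4 + 1) + 2 = 1026; 1026−1 = 1025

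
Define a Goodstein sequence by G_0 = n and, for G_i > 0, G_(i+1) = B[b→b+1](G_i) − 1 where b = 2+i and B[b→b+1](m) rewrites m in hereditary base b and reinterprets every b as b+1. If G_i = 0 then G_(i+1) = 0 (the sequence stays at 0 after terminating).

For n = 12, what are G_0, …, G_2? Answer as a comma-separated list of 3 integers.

12, 107, 1065

i=0: 12 = 2^(2 + 1) + 2^2 (b=2); 2→3: 3^(3 + 1) + 3^3 = 108; 108−1 = 107
i=1: 107 = 3^(3 + 1) + 2·3^2 + 2·3 + 2 (b=3); 3→4: 4^(4 + 1) + 2·4^2 + 2·4 + 2 = 1066; 1066−1 = 1065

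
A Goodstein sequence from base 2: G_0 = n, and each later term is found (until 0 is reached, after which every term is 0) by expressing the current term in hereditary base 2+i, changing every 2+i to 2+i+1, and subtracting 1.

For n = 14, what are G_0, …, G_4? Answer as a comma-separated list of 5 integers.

[0] 14 ≡ 2^(2 + 1) + 2^2 + 2 (base 2). Lift 3: 111. −1: 110.
[1] 110 ≡ 3^(3 + 1) + 3^3 + 2 (base 3). Lift 4: 1282. −1: 1281.
[2] 1281 ≡ 4^(4 + 1) + 4^4 + 1 (base 4). Lift 5: 18751. −1: 18750.
[3] 18750 ≡ 5^(5 + 1) + 5^5 (base 5). Lift 6: 326592. −1: 326591.

14, 110, 1281, 18750, 326591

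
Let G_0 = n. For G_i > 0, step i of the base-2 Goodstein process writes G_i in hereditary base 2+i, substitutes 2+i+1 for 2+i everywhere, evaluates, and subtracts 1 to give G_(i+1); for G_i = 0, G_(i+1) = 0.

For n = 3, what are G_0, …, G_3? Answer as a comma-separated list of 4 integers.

3 —HB2→ 2 + 1 —bump→ 3 + 1 = 4 —(−1)→ 3
3 —HB3→ 3 —bump→ 4 = 4 —(−1)→ 3
3 —HB4→ 3 —bump→ 3 = 3 —(−1)→ 2

3, 3, 3, 2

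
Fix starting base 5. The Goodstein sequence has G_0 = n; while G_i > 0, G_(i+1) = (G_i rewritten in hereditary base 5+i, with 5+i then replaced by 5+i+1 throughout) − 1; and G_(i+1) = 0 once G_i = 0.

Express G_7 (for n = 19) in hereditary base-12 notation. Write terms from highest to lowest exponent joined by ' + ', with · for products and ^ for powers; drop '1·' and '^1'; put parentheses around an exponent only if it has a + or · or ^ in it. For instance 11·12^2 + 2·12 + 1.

2·12 + 7

G_0 = 19. HB_5(19) = 3·5 + 4. Bump = 22. G_1 = 21.
G_1 = 21. HB_6(21) = 3·6 + 3. Bump = 24. G_2 = 23.
G_2 = 23. HB_7(23) = 3·7 + 2. Bump = 26. G_3 = 25.
G_3 = 25. HB_8(25) = 3·8 + 1. Bump = 28. G_4 = 27.
G_4 = 27. HB_9(27) = 3·9. Bump = 30. G_5 = 29.
G_5 = 29. HB_10(29) = 2·10 + 9. Bump = 31. G_6 = 30.
G_6 = 30. HB_11(30) = 2·11 + 8. Bump = 32. G_7 = 31.
G_7 = 31. HB_12(31) = 2·12 + 7. Bump = 33. G_8 = 32.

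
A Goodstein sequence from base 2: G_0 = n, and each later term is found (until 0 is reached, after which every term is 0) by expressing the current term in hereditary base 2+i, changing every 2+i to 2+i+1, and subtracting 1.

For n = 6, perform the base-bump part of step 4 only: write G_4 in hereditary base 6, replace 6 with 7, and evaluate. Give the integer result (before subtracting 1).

98040

6 —HB2→ 2^2 + 2 —bump→ 3^3 + 3 = 30 —(−1)→ 29
29 —HB3→ 3^3 + 2 —bump→ 4^4 + 2 = 258 —(−1)→ 257
257 —HB4→ 4^4 + 1 —bump→ 5^5 + 1 = 3126 —(−1)→ 3125
3125 —HB5→ 5^5 —bump→ 6^6 = 46656 —(−1)→ 46655
46655 —HB6→ 5·6^5 + 5·6^4 + 5·6^3 + 5·6^2 + 5·6 + 5 —bump→ 5·7^5 + 5·7^4 + 5·7^3 + 5·7^2 + 5·7 + 5 = 98040 —(−1)→ 98039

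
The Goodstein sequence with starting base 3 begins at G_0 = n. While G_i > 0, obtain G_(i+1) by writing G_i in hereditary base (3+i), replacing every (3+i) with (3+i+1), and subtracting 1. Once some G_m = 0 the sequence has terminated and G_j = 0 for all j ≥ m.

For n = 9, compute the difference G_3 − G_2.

G_0 = 9. HB_3(9) = 3^2. Bump = 16. G_1 = 15.
G_1 = 15. HB_4(15) = 3·4 + 3. Bump = 18. G_2 = 17.
G_2 = 17. HB_5(17) = 3·5 + 2. Bump = 20. G_3 = 19.

2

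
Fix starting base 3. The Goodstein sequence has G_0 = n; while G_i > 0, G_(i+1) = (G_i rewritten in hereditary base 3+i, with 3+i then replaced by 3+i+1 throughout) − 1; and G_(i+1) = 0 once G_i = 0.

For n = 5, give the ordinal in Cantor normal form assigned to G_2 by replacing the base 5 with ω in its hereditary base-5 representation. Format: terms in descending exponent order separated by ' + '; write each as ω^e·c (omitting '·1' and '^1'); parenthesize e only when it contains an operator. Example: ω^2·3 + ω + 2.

(0) 5|_3 = 3 + 2 ↦ 4 + 2|_4 = 6 ⇒ 5
(1) 5|_4 = 4 + 1 ↦ 5 + 1|_5 = 6 ⇒ 5

ω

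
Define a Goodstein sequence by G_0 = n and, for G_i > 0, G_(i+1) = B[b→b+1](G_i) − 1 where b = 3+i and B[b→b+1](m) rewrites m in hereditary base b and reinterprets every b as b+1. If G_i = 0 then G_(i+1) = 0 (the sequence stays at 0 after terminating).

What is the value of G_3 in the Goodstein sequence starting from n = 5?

[0] 5 ≡ 3 + 2 (base 3). Lift 4: 6. −1: 5.
[1] 5 ≡ 4 + 1 (base 4). Lift 5: 6. −1: 5.
[2] 5 ≡ 5 (base 5). Lift 6: 6. −1: 5.
[3] 5 ≡ 5 (base 6). Lift 7: 5. −1: 4.

5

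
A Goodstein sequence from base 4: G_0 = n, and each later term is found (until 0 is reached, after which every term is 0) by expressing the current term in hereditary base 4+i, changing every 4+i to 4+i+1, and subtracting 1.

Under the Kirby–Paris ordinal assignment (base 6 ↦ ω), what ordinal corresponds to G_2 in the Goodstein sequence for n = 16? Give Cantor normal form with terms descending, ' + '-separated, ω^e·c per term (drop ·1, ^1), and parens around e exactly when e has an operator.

ω·4 + 3

(0) 16|_4 = 4^2 ↦ 5^2|_5 = 25 ⇒ 24
(1) 24|_5 = 4·5 + 4 ↦ 4·6 + 4|_6 = 28 ⇒ 27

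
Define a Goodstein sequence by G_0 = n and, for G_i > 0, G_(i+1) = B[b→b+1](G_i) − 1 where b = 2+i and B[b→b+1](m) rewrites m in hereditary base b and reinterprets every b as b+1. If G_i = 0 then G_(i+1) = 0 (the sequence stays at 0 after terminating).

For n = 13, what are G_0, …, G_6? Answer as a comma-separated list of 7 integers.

[0] 13 ≡ 2^(2 + 1) + 2^2 + 1 (base 2). Lift 3: 109. −1: 108.
[1] 108 ≡ 3^(3 + 1) + 3^3 (base 3). Lift 4: 1280. −1: 1279.
[2] 1279 ≡ 4^(4 + 1) + 3·4^3 + 3·4^2 + 3·4 + 3 (base 4). Lift 5: 16093. −1: 16092.
[3] 16092 ≡ 5^(5 + 1) + 3·5^3 + 3·5^2 + 3·5 + 2 (base 5). Lift 6: 280712. −1: 280711.
[4] 280711 ≡ 6^(6 + 1) + 3·6^3 + 3·6^2 + 3·6 + 1 (base 6). Lift 7: 5765999. −1: 5765998.
[5] 5765998 ≡ 7^(7 + 1) + 3·7^3 + 3·7^2 + 3·7 (base 7). Lift 8: 134219480. −1: 134219479.

13, 108, 1279, 16092, 280711, 5765998, 134219479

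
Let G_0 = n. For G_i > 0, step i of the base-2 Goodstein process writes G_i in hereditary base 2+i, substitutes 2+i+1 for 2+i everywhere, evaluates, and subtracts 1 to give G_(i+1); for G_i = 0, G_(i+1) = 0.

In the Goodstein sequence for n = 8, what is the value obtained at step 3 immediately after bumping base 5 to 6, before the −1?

93396

i=0: 8 = 2^(2 + 1) (b=2); 2→3: 3^(3 + 1) = 81; 81−1 = 80
i=1: 80 = 2·3^3 + 2·3^2 + 2·3 + 2 (b=3); 3→4: 2·4^4 + 2·4^2 + 2·4 + 2 = 554; 554−1 = 553
i=2: 553 = 2·4^4 + 2·4^2 + 2·4 + 1 (b=4); 4→5: 2·5^5 + 2·5^2 + 2·5 + 1 = 6311; 6311−1 = 6310
i=3: 6310 = 2·5^5 + 2·5^2 + 2·5 (b=5); 5→6: 2·6^6 + 2·6^2 + 2·6 = 93396; 93396−1 = 93395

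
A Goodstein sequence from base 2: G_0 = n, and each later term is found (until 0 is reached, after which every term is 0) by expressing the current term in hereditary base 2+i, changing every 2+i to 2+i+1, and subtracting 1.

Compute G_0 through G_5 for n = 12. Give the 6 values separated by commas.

(0) 12|_2 = 2^(2 + 1) + 2^2 ↦ 3^(3 + 1) + 3^3|_3 = 108 ⇒ 107
(1) 107|_3 = 3^(3 + 1) + 2·3^2 + 2·3 + 2 ↦ 4^(4 + 1) + 2·4^2 + 2·4 + 2|_4 = 1066 ⇒ 1065
(2) 1065|_4 = 4^(4 + 1) + 2·4^2 + 2·4 + 1 ↦ 5^(5 + 1) + 2·5^2 + 2·5 + 1|_5 = 15686 ⇒ 15685
(3) 15685|_5 = 5^(5 + 1) + 2·5^2 + 2·5 ↦ 6^(6 + 1) + 2·6^2 + 2·6|_6 = 280020 ⇒ 280019
(4) 280019|_6 = 6^(6 + 1) + 2·6^2 + 6 + 5 ↦ 7^(7 + 1) + 2·7^2 + 7 + 5|_7 = 5764911 ⇒ 5764910

12, 107, 1065, 15685, 280019, 5764910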